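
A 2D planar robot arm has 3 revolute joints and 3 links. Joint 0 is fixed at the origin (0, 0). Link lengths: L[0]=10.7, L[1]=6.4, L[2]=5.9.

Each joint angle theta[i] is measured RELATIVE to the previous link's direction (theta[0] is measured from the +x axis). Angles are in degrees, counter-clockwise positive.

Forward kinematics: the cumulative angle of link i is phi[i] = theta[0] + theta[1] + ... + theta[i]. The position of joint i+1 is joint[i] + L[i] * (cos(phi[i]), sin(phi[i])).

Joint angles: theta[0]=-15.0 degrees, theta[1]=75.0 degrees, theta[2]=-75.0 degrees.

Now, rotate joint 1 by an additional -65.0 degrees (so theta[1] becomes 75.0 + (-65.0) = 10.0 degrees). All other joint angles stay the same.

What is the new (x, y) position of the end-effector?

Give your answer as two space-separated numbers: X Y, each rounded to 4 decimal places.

joint[0] = (0.0000, 0.0000)  (base)
link 0: phi[0] = -15 = -15 deg
  cos(-15 deg) = 0.9659, sin(-15 deg) = -0.2588
  joint[1] = (0.0000, 0.0000) + 10.7 * (0.9659, -0.2588) = (0.0000 + 10.3354, 0.0000 + -2.7694) = (10.3354, -2.7694)
link 1: phi[1] = -15 + 10 = -5 deg
  cos(-5 deg) = 0.9962, sin(-5 deg) = -0.0872
  joint[2] = (10.3354, -2.7694) + 6.4 * (0.9962, -0.0872) = (10.3354 + 6.3756, -2.7694 + -0.5578) = (16.7111, -3.3272)
link 2: phi[2] = -15 + 10 + -75 = -80 deg
  cos(-80 deg) = 0.1736, sin(-80 deg) = -0.9848
  joint[3] = (16.7111, -3.3272) + 5.9 * (0.1736, -0.9848) = (16.7111 + 1.0245, -3.3272 + -5.8104) = (17.7356, -9.1375)
End effector: (17.7356, -9.1375)

Answer: 17.7356 -9.1375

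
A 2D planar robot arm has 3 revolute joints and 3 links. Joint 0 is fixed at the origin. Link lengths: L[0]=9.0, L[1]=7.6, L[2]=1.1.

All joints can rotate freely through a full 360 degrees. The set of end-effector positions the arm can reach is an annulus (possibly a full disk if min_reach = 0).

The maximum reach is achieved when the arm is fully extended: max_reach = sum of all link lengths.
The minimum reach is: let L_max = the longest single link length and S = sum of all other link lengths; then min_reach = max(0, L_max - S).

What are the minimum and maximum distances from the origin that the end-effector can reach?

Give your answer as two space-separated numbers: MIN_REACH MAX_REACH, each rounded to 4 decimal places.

Answer: 0.3000 17.7000

Derivation:
Link lengths: [9.0, 7.6, 1.1]
max_reach = 9 + 7.6 + 1.1 = 17.7
L_max = max([9.0, 7.6, 1.1]) = 9
S (sum of others) = 17.7 - 9 = 8.7
min_reach = max(0, 9 - 8.7) = max(0, 0.3) = 0.3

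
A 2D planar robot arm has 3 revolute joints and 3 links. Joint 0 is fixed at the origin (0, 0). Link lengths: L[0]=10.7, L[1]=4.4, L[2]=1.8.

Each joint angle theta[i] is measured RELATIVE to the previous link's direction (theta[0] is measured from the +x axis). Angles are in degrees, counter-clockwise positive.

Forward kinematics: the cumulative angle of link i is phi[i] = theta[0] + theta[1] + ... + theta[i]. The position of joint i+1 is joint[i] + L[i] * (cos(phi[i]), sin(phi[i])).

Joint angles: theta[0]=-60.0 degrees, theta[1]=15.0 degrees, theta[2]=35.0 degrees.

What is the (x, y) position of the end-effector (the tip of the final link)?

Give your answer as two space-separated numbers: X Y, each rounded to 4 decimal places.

joint[0] = (0.0000, 0.0000)  (base)
link 0: phi[0] = -60 = -60 deg
  cos(-60 deg) = 0.5000, sin(-60 deg) = -0.8660
  joint[1] = (0.0000, 0.0000) + 10.7 * (0.5000, -0.8660) = (0.0000 + 5.3500, 0.0000 + -9.2665) = (5.3500, -9.2665)
link 1: phi[1] = -60 + 15 = -45 deg
  cos(-45 deg) = 0.7071, sin(-45 deg) = -0.7071
  joint[2] = (5.3500, -9.2665) + 4.4 * (0.7071, -0.7071) = (5.3500 + 3.1113, -9.2665 + -3.1113) = (8.4613, -12.3777)
link 2: phi[2] = -60 + 15 + 35 = -10 deg
  cos(-10 deg) = 0.9848, sin(-10 deg) = -0.1736
  joint[3] = (8.4613, -12.3777) + 1.8 * (0.9848, -0.1736) = (8.4613 + 1.7727, -12.3777 + -0.3126) = (10.2339, -12.6903)
End effector: (10.2339, -12.6903)

Answer: 10.2339 -12.6903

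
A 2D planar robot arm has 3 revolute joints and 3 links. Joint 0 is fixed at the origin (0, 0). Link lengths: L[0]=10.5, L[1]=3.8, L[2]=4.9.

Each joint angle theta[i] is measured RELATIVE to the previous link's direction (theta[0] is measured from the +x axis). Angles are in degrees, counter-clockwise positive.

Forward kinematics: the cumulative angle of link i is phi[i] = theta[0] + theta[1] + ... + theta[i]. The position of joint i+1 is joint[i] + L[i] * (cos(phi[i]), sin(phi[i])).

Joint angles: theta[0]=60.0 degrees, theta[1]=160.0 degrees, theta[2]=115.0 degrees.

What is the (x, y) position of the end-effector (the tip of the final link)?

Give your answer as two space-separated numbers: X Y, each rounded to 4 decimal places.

joint[0] = (0.0000, 0.0000)  (base)
link 0: phi[0] = 60 = 60 deg
  cos(60 deg) = 0.5000, sin(60 deg) = 0.8660
  joint[1] = (0.0000, 0.0000) + 10.5 * (0.5000, 0.8660) = (0.0000 + 5.2500, 0.0000 + 9.0933) = (5.2500, 9.0933)
link 1: phi[1] = 60 + 160 = 220 deg
  cos(220 deg) = -0.7660, sin(220 deg) = -0.6428
  joint[2] = (5.2500, 9.0933) + 3.8 * (-0.7660, -0.6428) = (5.2500 + -2.9110, 9.0933 + -2.4426) = (2.3390, 6.6507)
link 2: phi[2] = 60 + 160 + 115 = 335 deg
  cos(335 deg) = 0.9063, sin(335 deg) = -0.4226
  joint[3] = (2.3390, 6.6507) + 4.9 * (0.9063, -0.4226) = (2.3390 + 4.4409, 6.6507 + -2.0708) = (6.7799, 4.5798)
End effector: (6.7799, 4.5798)

Answer: 6.7799 4.5798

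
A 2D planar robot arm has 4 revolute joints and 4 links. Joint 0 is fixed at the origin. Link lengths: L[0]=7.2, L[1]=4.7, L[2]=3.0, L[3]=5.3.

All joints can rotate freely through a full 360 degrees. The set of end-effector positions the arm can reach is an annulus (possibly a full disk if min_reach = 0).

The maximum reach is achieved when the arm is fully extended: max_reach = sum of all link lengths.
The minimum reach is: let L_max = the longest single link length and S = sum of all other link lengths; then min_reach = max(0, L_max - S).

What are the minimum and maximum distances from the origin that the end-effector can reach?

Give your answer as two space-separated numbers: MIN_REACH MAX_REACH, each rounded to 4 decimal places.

Link lengths: [7.2, 4.7, 3.0, 5.3]
max_reach = 7.2 + 4.7 + 3 + 5.3 = 20.2
L_max = max([7.2, 4.7, 3.0, 5.3]) = 7.2
S (sum of others) = 20.2 - 7.2 = 13
min_reach = max(0, 7.2 - 13) = max(0, -5.8) = 0

Answer: 0.0000 20.2000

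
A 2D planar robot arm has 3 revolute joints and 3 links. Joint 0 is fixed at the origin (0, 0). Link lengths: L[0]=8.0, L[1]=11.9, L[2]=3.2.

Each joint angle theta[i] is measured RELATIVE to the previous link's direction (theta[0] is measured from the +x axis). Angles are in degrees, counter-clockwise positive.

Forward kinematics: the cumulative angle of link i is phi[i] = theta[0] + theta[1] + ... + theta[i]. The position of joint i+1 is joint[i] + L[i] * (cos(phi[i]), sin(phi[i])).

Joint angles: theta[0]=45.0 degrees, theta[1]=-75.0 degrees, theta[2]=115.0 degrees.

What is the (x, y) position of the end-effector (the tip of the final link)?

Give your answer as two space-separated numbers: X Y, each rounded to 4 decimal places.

joint[0] = (0.0000, 0.0000)  (base)
link 0: phi[0] = 45 = 45 deg
  cos(45 deg) = 0.7071, sin(45 deg) = 0.7071
  joint[1] = (0.0000, 0.0000) + 8 * (0.7071, 0.7071) = (0.0000 + 5.6569, 0.0000 + 5.6569) = (5.6569, 5.6569)
link 1: phi[1] = 45 + -75 = -30 deg
  cos(-30 deg) = 0.8660, sin(-30 deg) = -0.5000
  joint[2] = (5.6569, 5.6569) + 11.9 * (0.8660, -0.5000) = (5.6569 + 10.3057, 5.6569 + -5.9500) = (15.9626, -0.2931)
link 2: phi[2] = 45 + -75 + 115 = 85 deg
  cos(85 deg) = 0.0872, sin(85 deg) = 0.9962
  joint[3] = (15.9626, -0.2931) + 3.2 * (0.0872, 0.9962) = (15.9626 + 0.2789, -0.2931 + 3.1878) = (16.2415, 2.8947)
End effector: (16.2415, 2.8947)

Answer: 16.2415 2.8947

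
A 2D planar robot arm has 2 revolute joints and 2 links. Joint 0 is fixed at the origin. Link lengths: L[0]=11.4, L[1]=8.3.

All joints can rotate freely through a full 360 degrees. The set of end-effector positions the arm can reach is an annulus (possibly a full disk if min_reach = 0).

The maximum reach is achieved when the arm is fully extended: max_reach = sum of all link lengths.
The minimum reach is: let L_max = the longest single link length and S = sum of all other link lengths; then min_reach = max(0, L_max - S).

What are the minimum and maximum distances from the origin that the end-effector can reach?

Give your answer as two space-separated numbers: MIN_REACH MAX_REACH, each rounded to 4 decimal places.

Answer: 3.1000 19.7000

Derivation:
Link lengths: [11.4, 8.3]
max_reach = 11.4 + 8.3 = 19.7
L_max = max([11.4, 8.3]) = 11.4
S (sum of others) = 19.7 - 11.4 = 8.3
min_reach = max(0, 11.4 - 8.3) = max(0, 3.1) = 3.1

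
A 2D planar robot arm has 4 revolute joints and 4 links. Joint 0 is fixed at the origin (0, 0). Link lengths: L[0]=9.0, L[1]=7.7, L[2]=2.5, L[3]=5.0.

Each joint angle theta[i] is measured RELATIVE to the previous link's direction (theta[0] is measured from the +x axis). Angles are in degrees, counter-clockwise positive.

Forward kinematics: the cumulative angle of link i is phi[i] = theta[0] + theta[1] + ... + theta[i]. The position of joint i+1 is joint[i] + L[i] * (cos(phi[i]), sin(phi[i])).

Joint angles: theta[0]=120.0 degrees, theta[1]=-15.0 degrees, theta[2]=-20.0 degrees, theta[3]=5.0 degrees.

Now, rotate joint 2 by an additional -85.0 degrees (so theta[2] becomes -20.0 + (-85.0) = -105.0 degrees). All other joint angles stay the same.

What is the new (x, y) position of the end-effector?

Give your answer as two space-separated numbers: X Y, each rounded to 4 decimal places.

joint[0] = (0.0000, 0.0000)  (base)
link 0: phi[0] = 120 = 120 deg
  cos(120 deg) = -0.5000, sin(120 deg) = 0.8660
  joint[1] = (0.0000, 0.0000) + 9 * (-0.5000, 0.8660) = (0.0000 + -4.5000, 0.0000 + 7.7942) = (-4.5000, 7.7942)
link 1: phi[1] = 120 + -15 = 105 deg
  cos(105 deg) = -0.2588, sin(105 deg) = 0.9659
  joint[2] = (-4.5000, 7.7942) + 7.7 * (-0.2588, 0.9659) = (-4.5000 + -1.9929, 7.7942 + 7.4376) = (-6.4929, 15.2319)
link 2: phi[2] = 120 + -15 + -105 = 0 deg
  cos(0 deg) = 1.0000, sin(0 deg) = 0.0000
  joint[3] = (-6.4929, 15.2319) + 2.5 * (1.0000, 0.0000) = (-6.4929 + 2.5000, 15.2319 + 0.0000) = (-3.9929, 15.2319)
link 3: phi[3] = 120 + -15 + -105 + 5 = 5 deg
  cos(5 deg) = 0.9962, sin(5 deg) = 0.0872
  joint[4] = (-3.9929, 15.2319) + 5 * (0.9962, 0.0872) = (-3.9929 + 4.9810, 15.2319 + 0.4358) = (0.9881, 15.6676)
End effector: (0.9881, 15.6676)

Answer: 0.9881 15.6676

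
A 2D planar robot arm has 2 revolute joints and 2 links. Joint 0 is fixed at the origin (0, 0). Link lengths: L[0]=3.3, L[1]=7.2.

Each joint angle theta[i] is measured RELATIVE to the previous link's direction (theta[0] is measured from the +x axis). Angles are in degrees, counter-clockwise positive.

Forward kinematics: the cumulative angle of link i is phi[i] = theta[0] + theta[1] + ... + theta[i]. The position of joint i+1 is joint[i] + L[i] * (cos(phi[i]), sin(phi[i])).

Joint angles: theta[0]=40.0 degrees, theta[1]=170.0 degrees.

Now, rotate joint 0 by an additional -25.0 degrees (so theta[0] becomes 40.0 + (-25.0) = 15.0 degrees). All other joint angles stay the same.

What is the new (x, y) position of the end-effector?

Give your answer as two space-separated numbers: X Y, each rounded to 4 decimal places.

joint[0] = (0.0000, 0.0000)  (base)
link 0: phi[0] = 15 = 15 deg
  cos(15 deg) = 0.9659, sin(15 deg) = 0.2588
  joint[1] = (0.0000, 0.0000) + 3.3 * (0.9659, 0.2588) = (0.0000 + 3.1876, 0.0000 + 0.8541) = (3.1876, 0.8541)
link 1: phi[1] = 15 + 170 = 185 deg
  cos(185 deg) = -0.9962, sin(185 deg) = -0.0872
  joint[2] = (3.1876, 0.8541) + 7.2 * (-0.9962, -0.0872) = (3.1876 + -7.1726, 0.8541 + -0.6275) = (-3.9850, 0.2266)
End effector: (-3.9850, 0.2266)

Answer: -3.9850 0.2266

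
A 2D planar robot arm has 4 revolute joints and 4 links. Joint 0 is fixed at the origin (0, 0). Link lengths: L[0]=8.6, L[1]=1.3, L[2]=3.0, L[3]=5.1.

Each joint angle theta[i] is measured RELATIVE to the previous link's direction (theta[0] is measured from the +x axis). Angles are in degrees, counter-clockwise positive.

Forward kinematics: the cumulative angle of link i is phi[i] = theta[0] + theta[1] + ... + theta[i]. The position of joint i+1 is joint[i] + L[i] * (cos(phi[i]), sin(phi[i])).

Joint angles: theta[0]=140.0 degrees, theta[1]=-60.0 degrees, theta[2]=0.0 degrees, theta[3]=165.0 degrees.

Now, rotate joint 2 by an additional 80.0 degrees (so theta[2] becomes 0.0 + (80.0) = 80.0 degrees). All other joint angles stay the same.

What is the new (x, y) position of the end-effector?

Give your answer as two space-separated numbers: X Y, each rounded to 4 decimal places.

joint[0] = (0.0000, 0.0000)  (base)
link 0: phi[0] = 140 = 140 deg
  cos(140 deg) = -0.7660, sin(140 deg) = 0.6428
  joint[1] = (0.0000, 0.0000) + 8.6 * (-0.7660, 0.6428) = (0.0000 + -6.5880, 0.0000 + 5.5280) = (-6.5880, 5.5280)
link 1: phi[1] = 140 + -60 = 80 deg
  cos(80 deg) = 0.1736, sin(80 deg) = 0.9848
  joint[2] = (-6.5880, 5.5280) + 1.3 * (0.1736, 0.9848) = (-6.5880 + 0.2257, 5.5280 + 1.2803) = (-6.3622, 6.8082)
link 2: phi[2] = 140 + -60 + 80 = 160 deg
  cos(160 deg) = -0.9397, sin(160 deg) = 0.3420
  joint[3] = (-6.3622, 6.8082) + 3 * (-0.9397, 0.3420) = (-6.3622 + -2.8191, 6.8082 + 1.0261) = (-9.1813, 7.8343)
link 3: phi[3] = 140 + -60 + 80 + 165 = 325 deg
  cos(325 deg) = 0.8192, sin(325 deg) = -0.5736
  joint[4] = (-9.1813, 7.8343) + 5.1 * (0.8192, -0.5736) = (-9.1813 + 4.1777, 7.8343 + -2.9252) = (-5.0036, 4.9090)
End effector: (-5.0036, 4.9090)

Answer: -5.0036 4.9090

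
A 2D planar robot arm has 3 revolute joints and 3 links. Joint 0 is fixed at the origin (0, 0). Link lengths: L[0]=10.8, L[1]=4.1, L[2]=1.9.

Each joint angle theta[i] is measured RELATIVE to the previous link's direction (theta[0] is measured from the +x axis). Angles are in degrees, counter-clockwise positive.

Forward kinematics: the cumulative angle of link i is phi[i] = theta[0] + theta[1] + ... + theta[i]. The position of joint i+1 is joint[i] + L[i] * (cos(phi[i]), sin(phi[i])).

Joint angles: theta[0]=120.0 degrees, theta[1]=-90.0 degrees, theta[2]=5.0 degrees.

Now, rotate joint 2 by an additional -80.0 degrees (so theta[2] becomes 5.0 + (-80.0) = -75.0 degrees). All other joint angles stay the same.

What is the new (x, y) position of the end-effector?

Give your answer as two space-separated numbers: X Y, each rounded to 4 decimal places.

joint[0] = (0.0000, 0.0000)  (base)
link 0: phi[0] = 120 = 120 deg
  cos(120 deg) = -0.5000, sin(120 deg) = 0.8660
  joint[1] = (0.0000, 0.0000) + 10.8 * (-0.5000, 0.8660) = (0.0000 + -5.4000, 0.0000 + 9.3531) = (-5.4000, 9.3531)
link 1: phi[1] = 120 + -90 = 30 deg
  cos(30 deg) = 0.8660, sin(30 deg) = 0.5000
  joint[2] = (-5.4000, 9.3531) + 4.1 * (0.8660, 0.5000) = (-5.4000 + 3.5507, 9.3531 + 2.0500) = (-1.8493, 11.4031)
link 2: phi[2] = 120 + -90 + -75 = -45 deg
  cos(-45 deg) = 0.7071, sin(-45 deg) = -0.7071
  joint[3] = (-1.8493, 11.4031) + 1.9 * (0.7071, -0.7071) = (-1.8493 + 1.3435, 11.4031 + -1.3435) = (-0.5058, 10.0596)
End effector: (-0.5058, 10.0596)

Answer: -0.5058 10.0596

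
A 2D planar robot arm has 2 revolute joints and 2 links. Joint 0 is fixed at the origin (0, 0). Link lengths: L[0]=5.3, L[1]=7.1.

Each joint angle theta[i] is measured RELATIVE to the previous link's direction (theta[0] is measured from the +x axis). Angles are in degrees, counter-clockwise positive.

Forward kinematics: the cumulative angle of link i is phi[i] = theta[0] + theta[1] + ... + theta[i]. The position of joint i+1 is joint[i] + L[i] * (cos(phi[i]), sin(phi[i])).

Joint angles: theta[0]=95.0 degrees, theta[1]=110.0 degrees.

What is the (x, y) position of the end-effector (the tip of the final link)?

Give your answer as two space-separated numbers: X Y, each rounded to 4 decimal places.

joint[0] = (0.0000, 0.0000)  (base)
link 0: phi[0] = 95 = 95 deg
  cos(95 deg) = -0.0872, sin(95 deg) = 0.9962
  joint[1] = (0.0000, 0.0000) + 5.3 * (-0.0872, 0.9962) = (0.0000 + -0.4619, 0.0000 + 5.2798) = (-0.4619, 5.2798)
link 1: phi[1] = 95 + 110 = 205 deg
  cos(205 deg) = -0.9063, sin(205 deg) = -0.4226
  joint[2] = (-0.4619, 5.2798) + 7.1 * (-0.9063, -0.4226) = (-0.4619 + -6.4348, 5.2798 + -3.0006) = (-6.8967, 2.2792)
End effector: (-6.8967, 2.2792)

Answer: -6.8967 2.2792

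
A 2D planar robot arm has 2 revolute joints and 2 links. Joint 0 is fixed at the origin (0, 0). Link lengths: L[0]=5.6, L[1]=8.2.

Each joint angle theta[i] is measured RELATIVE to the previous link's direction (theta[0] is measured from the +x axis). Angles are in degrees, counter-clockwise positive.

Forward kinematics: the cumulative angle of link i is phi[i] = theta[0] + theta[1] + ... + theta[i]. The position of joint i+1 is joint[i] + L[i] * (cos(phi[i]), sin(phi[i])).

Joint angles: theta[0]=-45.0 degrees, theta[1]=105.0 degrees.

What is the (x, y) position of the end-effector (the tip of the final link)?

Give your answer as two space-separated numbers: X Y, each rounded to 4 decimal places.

joint[0] = (0.0000, 0.0000)  (base)
link 0: phi[0] = -45 = -45 deg
  cos(-45 deg) = 0.7071, sin(-45 deg) = -0.7071
  joint[1] = (0.0000, 0.0000) + 5.6 * (0.7071, -0.7071) = (0.0000 + 3.9598, 0.0000 + -3.9598) = (3.9598, -3.9598)
link 1: phi[1] = -45 + 105 = 60 deg
  cos(60 deg) = 0.5000, sin(60 deg) = 0.8660
  joint[2] = (3.9598, -3.9598) + 8.2 * (0.5000, 0.8660) = (3.9598 + 4.1000, -3.9598 + 7.1014) = (8.0598, 3.1416)
End effector: (8.0598, 3.1416)

Answer: 8.0598 3.1416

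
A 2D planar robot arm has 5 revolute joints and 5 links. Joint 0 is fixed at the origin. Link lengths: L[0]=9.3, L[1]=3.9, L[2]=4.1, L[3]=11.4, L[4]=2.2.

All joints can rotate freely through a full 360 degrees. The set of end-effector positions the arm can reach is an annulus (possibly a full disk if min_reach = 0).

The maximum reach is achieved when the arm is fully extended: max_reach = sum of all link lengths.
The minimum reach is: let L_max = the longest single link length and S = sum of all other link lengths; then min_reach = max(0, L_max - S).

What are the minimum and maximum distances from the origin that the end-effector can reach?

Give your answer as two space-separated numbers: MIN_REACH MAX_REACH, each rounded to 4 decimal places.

Link lengths: [9.3, 3.9, 4.1, 11.4, 2.2]
max_reach = 9.3 + 3.9 + 4.1 + 11.4 + 2.2 = 30.9
L_max = max([9.3, 3.9, 4.1, 11.4, 2.2]) = 11.4
S (sum of others) = 30.9 - 11.4 = 19.5
min_reach = max(0, 11.4 - 19.5) = max(0, -8.1) = 0

Answer: 0.0000 30.9000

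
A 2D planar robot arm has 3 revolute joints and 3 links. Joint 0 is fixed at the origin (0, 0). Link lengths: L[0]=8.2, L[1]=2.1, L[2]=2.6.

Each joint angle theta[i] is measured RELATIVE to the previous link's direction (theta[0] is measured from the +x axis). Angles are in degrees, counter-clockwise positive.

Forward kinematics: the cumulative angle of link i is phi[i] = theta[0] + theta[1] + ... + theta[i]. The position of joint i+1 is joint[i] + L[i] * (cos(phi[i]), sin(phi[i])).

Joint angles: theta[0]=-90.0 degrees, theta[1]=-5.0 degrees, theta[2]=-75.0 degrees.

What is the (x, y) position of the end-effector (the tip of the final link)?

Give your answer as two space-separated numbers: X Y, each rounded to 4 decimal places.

joint[0] = (0.0000, 0.0000)  (base)
link 0: phi[0] = -90 = -90 deg
  cos(-90 deg) = 0.0000, sin(-90 deg) = -1.0000
  joint[1] = (0.0000, 0.0000) + 8.2 * (0.0000, -1.0000) = (0.0000 + 0.0000, 0.0000 + -8.2000) = (0.0000, -8.2000)
link 1: phi[1] = -90 + -5 = -95 deg
  cos(-95 deg) = -0.0872, sin(-95 deg) = -0.9962
  joint[2] = (0.0000, -8.2000) + 2.1 * (-0.0872, -0.9962) = (0.0000 + -0.1830, -8.2000 + -2.0920) = (-0.1830, -10.2920)
link 2: phi[2] = -90 + -5 + -75 = -170 deg
  cos(-170 deg) = -0.9848, sin(-170 deg) = -0.1736
  joint[3] = (-0.1830, -10.2920) + 2.6 * (-0.9848, -0.1736) = (-0.1830 + -2.5605, -10.2920 + -0.4515) = (-2.7435, -10.7435)
End effector: (-2.7435, -10.7435)

Answer: -2.7435 -10.7435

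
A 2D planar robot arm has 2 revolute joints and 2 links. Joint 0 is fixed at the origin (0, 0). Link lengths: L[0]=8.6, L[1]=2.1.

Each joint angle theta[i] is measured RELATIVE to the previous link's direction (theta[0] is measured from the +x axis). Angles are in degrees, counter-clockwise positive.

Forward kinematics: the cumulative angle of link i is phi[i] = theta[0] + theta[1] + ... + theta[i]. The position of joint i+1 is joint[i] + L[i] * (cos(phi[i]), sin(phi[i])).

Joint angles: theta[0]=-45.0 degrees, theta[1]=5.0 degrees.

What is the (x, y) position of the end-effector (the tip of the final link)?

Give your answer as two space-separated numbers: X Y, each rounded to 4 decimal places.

joint[0] = (0.0000, 0.0000)  (base)
link 0: phi[0] = -45 = -45 deg
  cos(-45 deg) = 0.7071, sin(-45 deg) = -0.7071
  joint[1] = (0.0000, 0.0000) + 8.6 * (0.7071, -0.7071) = (0.0000 + 6.0811, 0.0000 + -6.0811) = (6.0811, -6.0811)
link 1: phi[1] = -45 + 5 = -40 deg
  cos(-40 deg) = 0.7660, sin(-40 deg) = -0.6428
  joint[2] = (6.0811, -6.0811) + 2.1 * (0.7660, -0.6428) = (6.0811 + 1.6087, -6.0811 + -1.3499) = (7.6898, -7.4310)
End effector: (7.6898, -7.4310)

Answer: 7.6898 -7.4310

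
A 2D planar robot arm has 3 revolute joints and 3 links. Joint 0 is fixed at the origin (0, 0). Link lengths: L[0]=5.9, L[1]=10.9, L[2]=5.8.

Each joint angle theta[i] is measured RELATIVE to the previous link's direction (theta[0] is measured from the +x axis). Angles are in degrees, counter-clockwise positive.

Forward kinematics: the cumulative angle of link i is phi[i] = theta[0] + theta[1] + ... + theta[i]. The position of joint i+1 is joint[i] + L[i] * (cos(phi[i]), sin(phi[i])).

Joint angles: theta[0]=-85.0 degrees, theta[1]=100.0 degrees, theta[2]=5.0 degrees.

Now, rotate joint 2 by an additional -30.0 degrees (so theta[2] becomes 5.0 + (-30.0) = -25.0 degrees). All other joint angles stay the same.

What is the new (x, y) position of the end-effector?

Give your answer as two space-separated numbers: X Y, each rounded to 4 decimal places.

Answer: 16.7547 -4.0636

Derivation:
joint[0] = (0.0000, 0.0000)  (base)
link 0: phi[0] = -85 = -85 deg
  cos(-85 deg) = 0.0872, sin(-85 deg) = -0.9962
  joint[1] = (0.0000, 0.0000) + 5.9 * (0.0872, -0.9962) = (0.0000 + 0.5142, 0.0000 + -5.8775) = (0.5142, -5.8775)
link 1: phi[1] = -85 + 100 = 15 deg
  cos(15 deg) = 0.9659, sin(15 deg) = 0.2588
  joint[2] = (0.5142, -5.8775) + 10.9 * (0.9659, 0.2588) = (0.5142 + 10.5286, -5.8775 + 2.8211) = (11.0428, -3.0564)
link 2: phi[2] = -85 + 100 + -25 = -10 deg
  cos(-10 deg) = 0.9848, sin(-10 deg) = -0.1736
  joint[3] = (11.0428, -3.0564) + 5.8 * (0.9848, -0.1736) = (11.0428 + 5.7119, -3.0564 + -1.0072) = (16.7547, -4.0636)
End effector: (16.7547, -4.0636)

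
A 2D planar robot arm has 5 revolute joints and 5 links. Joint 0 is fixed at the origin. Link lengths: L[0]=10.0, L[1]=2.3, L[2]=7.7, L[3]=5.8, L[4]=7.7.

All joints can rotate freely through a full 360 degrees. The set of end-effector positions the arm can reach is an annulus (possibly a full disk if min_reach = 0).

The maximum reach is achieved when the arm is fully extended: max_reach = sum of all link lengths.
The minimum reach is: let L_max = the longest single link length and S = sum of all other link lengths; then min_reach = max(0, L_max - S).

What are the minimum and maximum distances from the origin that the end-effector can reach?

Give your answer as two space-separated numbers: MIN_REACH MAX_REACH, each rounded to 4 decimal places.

Answer: 0.0000 33.5000

Derivation:
Link lengths: [10.0, 2.3, 7.7, 5.8, 7.7]
max_reach = 10 + 2.3 + 7.7 + 5.8 + 7.7 = 33.5
L_max = max([10.0, 2.3, 7.7, 5.8, 7.7]) = 10
S (sum of others) = 33.5 - 10 = 23.5
min_reach = max(0, 10 - 23.5) = max(0, -13.5) = 0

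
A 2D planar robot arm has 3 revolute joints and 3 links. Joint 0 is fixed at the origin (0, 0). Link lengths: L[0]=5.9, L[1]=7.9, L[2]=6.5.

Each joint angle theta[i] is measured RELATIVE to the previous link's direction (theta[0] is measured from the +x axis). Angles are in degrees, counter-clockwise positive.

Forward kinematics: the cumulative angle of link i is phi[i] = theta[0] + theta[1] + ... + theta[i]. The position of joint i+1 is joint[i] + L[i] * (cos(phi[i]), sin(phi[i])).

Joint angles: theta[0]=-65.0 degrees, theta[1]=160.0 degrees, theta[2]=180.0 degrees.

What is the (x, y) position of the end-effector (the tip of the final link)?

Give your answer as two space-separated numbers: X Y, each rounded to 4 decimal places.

Answer: 2.3714 -3.9525

Derivation:
joint[0] = (0.0000, 0.0000)  (base)
link 0: phi[0] = -65 = -65 deg
  cos(-65 deg) = 0.4226, sin(-65 deg) = -0.9063
  joint[1] = (0.0000, 0.0000) + 5.9 * (0.4226, -0.9063) = (0.0000 + 2.4934, 0.0000 + -5.3472) = (2.4934, -5.3472)
link 1: phi[1] = -65 + 160 = 95 deg
  cos(95 deg) = -0.0872, sin(95 deg) = 0.9962
  joint[2] = (2.4934, -5.3472) + 7.9 * (-0.0872, 0.9962) = (2.4934 + -0.6885, -5.3472 + 7.8699) = (1.8049, 2.5227)
link 2: phi[2] = -65 + 160 + 180 = 275 deg
  cos(275 deg) = 0.0872, sin(275 deg) = -0.9962
  joint[3] = (1.8049, 2.5227) + 6.5 * (0.0872, -0.9962) = (1.8049 + 0.5665, 2.5227 + -6.4753) = (2.3714, -3.9525)
End effector: (2.3714, -3.9525)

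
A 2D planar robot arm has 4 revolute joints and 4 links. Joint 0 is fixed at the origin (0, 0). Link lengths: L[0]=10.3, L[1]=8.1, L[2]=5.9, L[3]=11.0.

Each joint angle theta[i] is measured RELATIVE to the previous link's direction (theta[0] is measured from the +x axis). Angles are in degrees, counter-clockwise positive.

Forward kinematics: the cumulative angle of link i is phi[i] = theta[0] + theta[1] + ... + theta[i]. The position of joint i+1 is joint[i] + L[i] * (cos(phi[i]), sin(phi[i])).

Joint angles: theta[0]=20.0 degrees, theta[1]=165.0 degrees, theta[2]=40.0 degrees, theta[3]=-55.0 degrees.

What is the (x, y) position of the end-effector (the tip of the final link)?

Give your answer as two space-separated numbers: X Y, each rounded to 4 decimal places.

joint[0] = (0.0000, 0.0000)  (base)
link 0: phi[0] = 20 = 20 deg
  cos(20 deg) = 0.9397, sin(20 deg) = 0.3420
  joint[1] = (0.0000, 0.0000) + 10.3 * (0.9397, 0.3420) = (0.0000 + 9.6788, 0.0000 + 3.5228) = (9.6788, 3.5228)
link 1: phi[1] = 20 + 165 = 185 deg
  cos(185 deg) = -0.9962, sin(185 deg) = -0.0872
  joint[2] = (9.6788, 3.5228) + 8.1 * (-0.9962, -0.0872) = (9.6788 + -8.0692, 3.5228 + -0.7060) = (1.6097, 2.8168)
link 2: phi[2] = 20 + 165 + 40 = 225 deg
  cos(225 deg) = -0.7071, sin(225 deg) = -0.7071
  joint[3] = (1.6097, 2.8168) + 5.9 * (-0.7071, -0.7071) = (1.6097 + -4.1719, 2.8168 + -4.1719) = (-2.5623, -1.3551)
link 3: phi[3] = 20 + 165 + 40 + -55 = 170 deg
  cos(170 deg) = -0.9848, sin(170 deg) = 0.1736
  joint[4] = (-2.5623, -1.3551) + 11 * (-0.9848, 0.1736) = (-2.5623 + -10.8329, -1.3551 + 1.9101) = (-13.3952, 0.5550)
End effector: (-13.3952, 0.5550)

Answer: -13.3952 0.5550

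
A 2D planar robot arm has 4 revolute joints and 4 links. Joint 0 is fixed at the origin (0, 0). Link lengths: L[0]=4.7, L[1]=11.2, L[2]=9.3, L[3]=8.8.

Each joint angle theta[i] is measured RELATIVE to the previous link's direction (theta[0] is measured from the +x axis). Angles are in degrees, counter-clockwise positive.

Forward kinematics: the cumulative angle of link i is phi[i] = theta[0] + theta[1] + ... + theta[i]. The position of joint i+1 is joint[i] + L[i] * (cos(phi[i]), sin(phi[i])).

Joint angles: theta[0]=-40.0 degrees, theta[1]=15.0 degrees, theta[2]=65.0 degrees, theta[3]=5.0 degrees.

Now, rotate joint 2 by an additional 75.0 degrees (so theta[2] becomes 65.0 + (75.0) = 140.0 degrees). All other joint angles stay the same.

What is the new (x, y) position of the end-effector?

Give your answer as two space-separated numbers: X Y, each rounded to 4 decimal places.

Answer: 5.4207 8.2953

Derivation:
joint[0] = (0.0000, 0.0000)  (base)
link 0: phi[0] = -40 = -40 deg
  cos(-40 deg) = 0.7660, sin(-40 deg) = -0.6428
  joint[1] = (0.0000, 0.0000) + 4.7 * (0.7660, -0.6428) = (0.0000 + 3.6004, 0.0000 + -3.0211) = (3.6004, -3.0211)
link 1: phi[1] = -40 + 15 = -25 deg
  cos(-25 deg) = 0.9063, sin(-25 deg) = -0.4226
  joint[2] = (3.6004, -3.0211) + 11.2 * (0.9063, -0.4226) = (3.6004 + 10.1506, -3.0211 + -4.7333) = (13.7511, -7.7544)
link 2: phi[2] = -40 + 15 + 140 = 115 deg
  cos(115 deg) = -0.4226, sin(115 deg) = 0.9063
  joint[3] = (13.7511, -7.7544) + 9.3 * (-0.4226, 0.9063) = (13.7511 + -3.9303, -7.7544 + 8.4287) = (9.8207, 0.6742)
link 3: phi[3] = -40 + 15 + 140 + 5 = 120 deg
  cos(120 deg) = -0.5000, sin(120 deg) = 0.8660
  joint[4] = (9.8207, 0.6742) + 8.8 * (-0.5000, 0.8660) = (9.8207 + -4.4000, 0.6742 + 7.6210) = (5.4207, 8.2953)
End effector: (5.4207, 8.2953)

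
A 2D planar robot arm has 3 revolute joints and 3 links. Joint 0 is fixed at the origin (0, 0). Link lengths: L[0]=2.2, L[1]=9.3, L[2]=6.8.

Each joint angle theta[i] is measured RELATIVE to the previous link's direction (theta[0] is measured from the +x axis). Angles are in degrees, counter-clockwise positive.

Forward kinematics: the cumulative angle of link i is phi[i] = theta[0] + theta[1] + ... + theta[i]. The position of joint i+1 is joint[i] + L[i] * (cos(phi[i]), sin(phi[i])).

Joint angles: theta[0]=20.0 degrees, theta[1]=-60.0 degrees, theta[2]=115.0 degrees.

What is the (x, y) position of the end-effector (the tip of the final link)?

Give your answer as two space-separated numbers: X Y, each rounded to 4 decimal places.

Answer: 10.9515 1.3428

Derivation:
joint[0] = (0.0000, 0.0000)  (base)
link 0: phi[0] = 20 = 20 deg
  cos(20 deg) = 0.9397, sin(20 deg) = 0.3420
  joint[1] = (0.0000, 0.0000) + 2.2 * (0.9397, 0.3420) = (0.0000 + 2.0673, 0.0000 + 0.7524) = (2.0673, 0.7524)
link 1: phi[1] = 20 + -60 = -40 deg
  cos(-40 deg) = 0.7660, sin(-40 deg) = -0.6428
  joint[2] = (2.0673, 0.7524) + 9.3 * (0.7660, -0.6428) = (2.0673 + 7.1242, 0.7524 + -5.9779) = (9.1915, -5.2255)
link 2: phi[2] = 20 + -60 + 115 = 75 deg
  cos(75 deg) = 0.2588, sin(75 deg) = 0.9659
  joint[3] = (9.1915, -5.2255) + 6.8 * (0.2588, 0.9659) = (9.1915 + 1.7600, -5.2255 + 6.5683) = (10.9515, 1.3428)
End effector: (10.9515, 1.3428)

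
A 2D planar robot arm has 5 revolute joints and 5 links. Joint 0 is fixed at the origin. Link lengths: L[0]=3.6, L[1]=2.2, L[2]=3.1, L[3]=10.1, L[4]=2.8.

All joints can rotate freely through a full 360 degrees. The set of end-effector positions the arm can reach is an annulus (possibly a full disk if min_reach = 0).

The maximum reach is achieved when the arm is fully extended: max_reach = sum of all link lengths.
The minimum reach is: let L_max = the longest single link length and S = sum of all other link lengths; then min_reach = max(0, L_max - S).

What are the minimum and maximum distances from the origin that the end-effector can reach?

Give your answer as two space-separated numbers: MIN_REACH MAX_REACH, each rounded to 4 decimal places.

Answer: 0.0000 21.8000

Derivation:
Link lengths: [3.6, 2.2, 3.1, 10.1, 2.8]
max_reach = 3.6 + 2.2 + 3.1 + 10.1 + 2.8 = 21.8
L_max = max([3.6, 2.2, 3.1, 10.1, 2.8]) = 10.1
S (sum of others) = 21.8 - 10.1 = 11.7
min_reach = max(0, 10.1 - 11.7) = max(0, -1.6) = 0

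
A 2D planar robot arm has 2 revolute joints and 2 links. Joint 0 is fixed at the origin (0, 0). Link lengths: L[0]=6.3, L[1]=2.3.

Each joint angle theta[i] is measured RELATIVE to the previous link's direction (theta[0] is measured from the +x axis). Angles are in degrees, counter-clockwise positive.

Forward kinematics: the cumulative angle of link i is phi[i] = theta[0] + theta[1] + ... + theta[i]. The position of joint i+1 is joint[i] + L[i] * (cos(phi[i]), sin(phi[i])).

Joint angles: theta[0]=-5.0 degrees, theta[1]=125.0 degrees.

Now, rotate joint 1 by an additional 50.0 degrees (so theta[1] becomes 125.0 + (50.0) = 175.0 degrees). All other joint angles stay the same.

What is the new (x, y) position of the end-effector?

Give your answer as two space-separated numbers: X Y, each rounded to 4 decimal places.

joint[0] = (0.0000, 0.0000)  (base)
link 0: phi[0] = -5 = -5 deg
  cos(-5 deg) = 0.9962, sin(-5 deg) = -0.0872
  joint[1] = (0.0000, 0.0000) + 6.3 * (0.9962, -0.0872) = (0.0000 + 6.2760, 0.0000 + -0.5491) = (6.2760, -0.5491)
link 1: phi[1] = -5 + 175 = 170 deg
  cos(170 deg) = -0.9848, sin(170 deg) = 0.1736
  joint[2] = (6.2760, -0.5491) + 2.3 * (-0.9848, 0.1736) = (6.2760 + -2.2651, -0.5491 + 0.3994) = (4.0110, -0.1497)
End effector: (4.0110, -0.1497)

Answer: 4.0110 -0.1497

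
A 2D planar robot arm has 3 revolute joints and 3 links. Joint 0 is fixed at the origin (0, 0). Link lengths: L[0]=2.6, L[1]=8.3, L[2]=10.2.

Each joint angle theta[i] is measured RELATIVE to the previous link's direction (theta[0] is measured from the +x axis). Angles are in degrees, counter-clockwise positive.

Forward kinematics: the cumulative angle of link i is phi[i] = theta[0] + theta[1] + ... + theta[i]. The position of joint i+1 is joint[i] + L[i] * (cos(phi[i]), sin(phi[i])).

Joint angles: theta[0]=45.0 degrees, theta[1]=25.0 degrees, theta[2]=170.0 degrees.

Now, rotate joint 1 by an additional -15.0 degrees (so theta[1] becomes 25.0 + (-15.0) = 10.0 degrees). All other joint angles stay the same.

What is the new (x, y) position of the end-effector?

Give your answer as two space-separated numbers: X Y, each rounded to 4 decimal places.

joint[0] = (0.0000, 0.0000)  (base)
link 0: phi[0] = 45 = 45 deg
  cos(45 deg) = 0.7071, sin(45 deg) = 0.7071
  joint[1] = (0.0000, 0.0000) + 2.6 * (0.7071, 0.7071) = (0.0000 + 1.8385, 0.0000 + 1.8385) = (1.8385, 1.8385)
link 1: phi[1] = 45 + 10 = 55 deg
  cos(55 deg) = 0.5736, sin(55 deg) = 0.8192
  joint[2] = (1.8385, 1.8385) + 8.3 * (0.5736, 0.8192) = (1.8385 + 4.7607, 1.8385 + 6.7990) = (6.5992, 8.6374)
link 2: phi[2] = 45 + 10 + 170 = 225 deg
  cos(225 deg) = -0.7071, sin(225 deg) = -0.7071
  joint[3] = (6.5992, 8.6374) + 10.2 * (-0.7071, -0.7071) = (6.5992 + -7.2125, 8.6374 + -7.2125) = (-0.6133, 1.4250)
End effector: (-0.6133, 1.4250)

Answer: -0.6133 1.4250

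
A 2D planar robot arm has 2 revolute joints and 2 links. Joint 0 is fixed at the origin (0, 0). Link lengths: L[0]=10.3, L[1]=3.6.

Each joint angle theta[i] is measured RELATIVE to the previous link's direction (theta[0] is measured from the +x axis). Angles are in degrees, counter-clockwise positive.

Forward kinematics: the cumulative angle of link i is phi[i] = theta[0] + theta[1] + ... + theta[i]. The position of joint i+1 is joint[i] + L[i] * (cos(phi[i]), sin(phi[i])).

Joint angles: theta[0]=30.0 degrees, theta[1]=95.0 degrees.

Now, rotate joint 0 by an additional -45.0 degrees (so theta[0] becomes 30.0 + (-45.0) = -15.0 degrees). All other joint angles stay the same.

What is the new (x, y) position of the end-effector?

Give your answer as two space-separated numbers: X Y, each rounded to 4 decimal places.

joint[0] = (0.0000, 0.0000)  (base)
link 0: phi[0] = -15 = -15 deg
  cos(-15 deg) = 0.9659, sin(-15 deg) = -0.2588
  joint[1] = (0.0000, 0.0000) + 10.3 * (0.9659, -0.2588) = (0.0000 + 9.9490, 0.0000 + -2.6658) = (9.9490, -2.6658)
link 1: phi[1] = -15 + 95 = 80 deg
  cos(80 deg) = 0.1736, sin(80 deg) = 0.9848
  joint[2] = (9.9490, -2.6658) + 3.6 * (0.1736, 0.9848) = (9.9490 + 0.6251, -2.6658 + 3.5453) = (10.5742, 0.8795)
End effector: (10.5742, 0.8795)

Answer: 10.5742 0.8795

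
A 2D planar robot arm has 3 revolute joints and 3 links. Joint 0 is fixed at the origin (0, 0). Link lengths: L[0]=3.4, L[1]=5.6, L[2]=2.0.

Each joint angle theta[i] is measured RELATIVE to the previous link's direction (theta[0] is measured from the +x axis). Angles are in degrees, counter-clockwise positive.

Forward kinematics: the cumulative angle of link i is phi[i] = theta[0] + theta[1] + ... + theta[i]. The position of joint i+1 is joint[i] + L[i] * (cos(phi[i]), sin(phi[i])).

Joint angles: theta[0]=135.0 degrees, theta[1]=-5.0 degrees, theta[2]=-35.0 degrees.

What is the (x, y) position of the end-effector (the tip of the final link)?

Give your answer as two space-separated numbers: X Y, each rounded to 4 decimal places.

joint[0] = (0.0000, 0.0000)  (base)
link 0: phi[0] = 135 = 135 deg
  cos(135 deg) = -0.7071, sin(135 deg) = 0.7071
  joint[1] = (0.0000, 0.0000) + 3.4 * (-0.7071, 0.7071) = (0.0000 + -2.4042, 0.0000 + 2.4042) = (-2.4042, 2.4042)
link 1: phi[1] = 135 + -5 = 130 deg
  cos(130 deg) = -0.6428, sin(130 deg) = 0.7660
  joint[2] = (-2.4042, 2.4042) + 5.6 * (-0.6428, 0.7660) = (-2.4042 + -3.5996, 2.4042 + 4.2898) = (-6.0038, 6.6940)
link 2: phi[2] = 135 + -5 + -35 = 95 deg
  cos(95 deg) = -0.0872, sin(95 deg) = 0.9962
  joint[3] = (-6.0038, 6.6940) + 2 * (-0.0872, 0.9962) = (-6.0038 + -0.1743, 6.6940 + 1.9924) = (-6.1781, 8.6864)
End effector: (-6.1781, 8.6864)

Answer: -6.1781 8.6864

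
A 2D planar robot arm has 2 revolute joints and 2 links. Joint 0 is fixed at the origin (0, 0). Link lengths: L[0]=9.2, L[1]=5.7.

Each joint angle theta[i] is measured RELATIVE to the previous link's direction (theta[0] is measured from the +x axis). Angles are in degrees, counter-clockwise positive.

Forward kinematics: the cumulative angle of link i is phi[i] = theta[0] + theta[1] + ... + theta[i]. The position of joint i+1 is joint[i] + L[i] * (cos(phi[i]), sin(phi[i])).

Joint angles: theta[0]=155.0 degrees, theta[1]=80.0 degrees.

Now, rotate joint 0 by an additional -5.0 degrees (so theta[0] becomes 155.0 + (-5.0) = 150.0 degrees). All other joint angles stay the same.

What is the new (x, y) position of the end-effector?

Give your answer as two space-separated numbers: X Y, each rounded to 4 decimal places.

Answer: -11.6313 0.2335

Derivation:
joint[0] = (0.0000, 0.0000)  (base)
link 0: phi[0] = 150 = 150 deg
  cos(150 deg) = -0.8660, sin(150 deg) = 0.5000
  joint[1] = (0.0000, 0.0000) + 9.2 * (-0.8660, 0.5000) = (0.0000 + -7.9674, 0.0000 + 4.6000) = (-7.9674, 4.6000)
link 1: phi[1] = 150 + 80 = 230 deg
  cos(230 deg) = -0.6428, sin(230 deg) = -0.7660
  joint[2] = (-7.9674, 4.6000) + 5.7 * (-0.6428, -0.7660) = (-7.9674 + -3.6639, 4.6000 + -4.3665) = (-11.6313, 0.2335)
End effector: (-11.6313, 0.2335)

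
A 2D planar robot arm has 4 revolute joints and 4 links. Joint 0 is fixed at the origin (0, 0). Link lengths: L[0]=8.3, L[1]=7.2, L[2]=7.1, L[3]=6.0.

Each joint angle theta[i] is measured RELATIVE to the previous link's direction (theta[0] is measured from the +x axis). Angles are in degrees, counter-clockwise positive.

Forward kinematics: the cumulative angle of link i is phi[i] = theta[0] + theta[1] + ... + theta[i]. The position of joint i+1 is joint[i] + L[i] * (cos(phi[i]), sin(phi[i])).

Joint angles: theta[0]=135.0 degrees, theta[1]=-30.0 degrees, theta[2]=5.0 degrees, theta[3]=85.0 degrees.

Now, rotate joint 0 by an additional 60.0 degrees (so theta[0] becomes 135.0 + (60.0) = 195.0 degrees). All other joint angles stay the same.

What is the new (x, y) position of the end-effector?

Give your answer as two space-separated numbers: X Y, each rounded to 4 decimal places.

Answer: -23.5169 -4.8474

Derivation:
joint[0] = (0.0000, 0.0000)  (base)
link 0: phi[0] = 195 = 195 deg
  cos(195 deg) = -0.9659, sin(195 deg) = -0.2588
  joint[1] = (0.0000, 0.0000) + 8.3 * (-0.9659, -0.2588) = (0.0000 + -8.0172, 0.0000 + -2.1482) = (-8.0172, -2.1482)
link 1: phi[1] = 195 + -30 = 165 deg
  cos(165 deg) = -0.9659, sin(165 deg) = 0.2588
  joint[2] = (-8.0172, -2.1482) + 7.2 * (-0.9659, 0.2588) = (-8.0172 + -6.9547, -2.1482 + 1.8635) = (-14.9719, -0.2847)
link 2: phi[2] = 195 + -30 + 5 = 170 deg
  cos(170 deg) = -0.9848, sin(170 deg) = 0.1736
  joint[3] = (-14.9719, -0.2847) + 7.1 * (-0.9848, 0.1736) = (-14.9719 + -6.9921, -0.2847 + 1.2329) = (-21.9640, 0.9482)
link 3: phi[3] = 195 + -30 + 5 + 85 = 255 deg
  cos(255 deg) = -0.2588, sin(255 deg) = -0.9659
  joint[4] = (-21.9640, 0.9482) + 6 * (-0.2588, -0.9659) = (-21.9640 + -1.5529, 0.9482 + -5.7956) = (-23.5169, -4.8474)
End effector: (-23.5169, -4.8474)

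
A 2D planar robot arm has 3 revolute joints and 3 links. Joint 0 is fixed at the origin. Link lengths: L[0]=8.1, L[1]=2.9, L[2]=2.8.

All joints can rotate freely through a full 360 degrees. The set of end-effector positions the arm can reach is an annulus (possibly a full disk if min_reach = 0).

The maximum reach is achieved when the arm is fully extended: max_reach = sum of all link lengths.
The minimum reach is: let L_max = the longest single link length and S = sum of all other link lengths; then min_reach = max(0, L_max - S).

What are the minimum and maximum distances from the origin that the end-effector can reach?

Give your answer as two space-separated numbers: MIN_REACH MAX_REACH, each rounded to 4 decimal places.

Link lengths: [8.1, 2.9, 2.8]
max_reach = 8.1 + 2.9 + 2.8 = 13.8
L_max = max([8.1, 2.9, 2.8]) = 8.1
S (sum of others) = 13.8 - 8.1 = 5.7
min_reach = max(0, 8.1 - 5.7) = max(0, 2.4) = 2.4

Answer: 2.4000 13.8000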